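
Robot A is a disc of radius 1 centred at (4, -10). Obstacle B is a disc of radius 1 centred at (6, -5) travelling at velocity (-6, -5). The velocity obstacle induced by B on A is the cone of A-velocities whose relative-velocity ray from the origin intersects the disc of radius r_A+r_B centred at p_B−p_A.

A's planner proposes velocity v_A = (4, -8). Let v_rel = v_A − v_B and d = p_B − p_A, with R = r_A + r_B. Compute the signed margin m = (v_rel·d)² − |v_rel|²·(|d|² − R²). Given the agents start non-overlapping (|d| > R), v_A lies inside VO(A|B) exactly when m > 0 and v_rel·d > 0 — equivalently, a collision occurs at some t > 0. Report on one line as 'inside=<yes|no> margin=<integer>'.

d = (2, 5),  |d|² = 29;  R = 1+1 = 2,  c = 29−2² = 25
v_rel = (10, -3),  |v_rel|² = 109;  v_rel·d = (10)·(2) + (-3)·(5) = 5
109·t² − 10·t + 25 = 0  ⇒  m = 5² − 109·25 = -2700
m = -2700 < 0,  v_rel·d = 5 > 0  ⇒  outside

inside=no margin=-2700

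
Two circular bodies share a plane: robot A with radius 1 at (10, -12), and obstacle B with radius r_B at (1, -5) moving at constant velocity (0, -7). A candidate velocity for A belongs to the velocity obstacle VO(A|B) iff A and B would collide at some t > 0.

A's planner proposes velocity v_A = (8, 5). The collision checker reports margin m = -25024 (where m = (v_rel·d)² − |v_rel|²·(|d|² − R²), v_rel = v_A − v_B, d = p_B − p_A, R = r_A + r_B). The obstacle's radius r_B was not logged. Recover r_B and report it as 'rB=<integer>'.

m = -25024
d = (-9, 7);  v_rel = (8, 12),  |v_rel|² = 208
v_rel×d = (8)·(7) − (12)·(-9) = 164
since m = R²·208 − 164²:  R² = (26896 + -25024) / 208 = 9
R = √9 = 3  ⇒  r_B = 3 − 1 = 2

rB=2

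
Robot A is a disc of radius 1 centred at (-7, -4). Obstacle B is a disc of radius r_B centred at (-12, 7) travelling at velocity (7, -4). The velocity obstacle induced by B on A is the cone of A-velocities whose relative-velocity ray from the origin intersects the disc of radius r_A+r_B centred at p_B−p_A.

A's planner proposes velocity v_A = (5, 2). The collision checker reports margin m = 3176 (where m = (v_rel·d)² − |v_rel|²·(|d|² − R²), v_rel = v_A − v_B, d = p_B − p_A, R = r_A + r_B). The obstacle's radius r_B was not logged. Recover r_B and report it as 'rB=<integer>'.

m = 3176
d = (-5, 11);  v_rel = (-2, 6),  |v_rel|² = 40
v_rel×d = (-2)·(11) − (6)·(-5) = 8
since m = R²·40 − 8²:  R² = (64 + 3176) / 40 = 81
R = √81 = 9  ⇒  r_B = 9 − 1 = 8

rB=8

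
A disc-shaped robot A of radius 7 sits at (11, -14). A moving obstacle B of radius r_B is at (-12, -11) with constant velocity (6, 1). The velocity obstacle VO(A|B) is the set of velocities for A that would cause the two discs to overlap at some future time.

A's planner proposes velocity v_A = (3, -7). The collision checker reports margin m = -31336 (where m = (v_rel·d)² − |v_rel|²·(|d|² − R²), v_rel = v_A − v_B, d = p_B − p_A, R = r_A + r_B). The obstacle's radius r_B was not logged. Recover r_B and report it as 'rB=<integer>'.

m = -31336
d = (-23, 3);  v_rel = (-3, -8),  |v_rel|² = 73
v_rel×d = (-3)·(3) − (-8)·(-23) = -193
since m = R²·73 − (-193)²:  R² = (37249 + -31336) / 73 = 81
R = √81 = 9  ⇒  r_B = 9 − 7 = 2

rB=2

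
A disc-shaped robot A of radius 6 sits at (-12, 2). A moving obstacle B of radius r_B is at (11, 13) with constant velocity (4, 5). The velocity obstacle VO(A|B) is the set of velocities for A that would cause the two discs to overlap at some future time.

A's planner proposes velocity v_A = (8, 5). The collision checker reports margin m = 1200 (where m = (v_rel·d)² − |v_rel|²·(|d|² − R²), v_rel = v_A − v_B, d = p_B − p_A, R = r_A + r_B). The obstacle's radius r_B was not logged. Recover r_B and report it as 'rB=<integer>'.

m = 1200
d = (23, 11);  v_rel = (4, 0),  |v_rel|² = 16
v_rel×d = (4)·(11) − (0)·(23) = 44
since m = R²·16 − 44²:  R² = (1936 + 1200) / 16 = 196
R = √196 = 14  ⇒  r_B = 14 − 6 = 8

rB=8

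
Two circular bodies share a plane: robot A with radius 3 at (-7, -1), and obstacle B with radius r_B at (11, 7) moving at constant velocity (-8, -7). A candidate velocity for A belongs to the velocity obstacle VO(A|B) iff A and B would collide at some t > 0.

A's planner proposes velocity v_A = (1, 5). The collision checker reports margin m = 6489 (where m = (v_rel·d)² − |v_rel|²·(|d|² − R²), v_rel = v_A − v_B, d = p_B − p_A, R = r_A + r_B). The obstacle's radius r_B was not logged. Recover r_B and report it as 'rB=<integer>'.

m = 6489
d = (18, 8);  v_rel = (9, 12),  |v_rel|² = 225
v_rel×d = (9)·(8) − (12)·(18) = -144
since m = R²·225 − (-144)²:  R² = (20736 + 6489) / 225 = 121
R = √121 = 11  ⇒  r_B = 11 − 3 = 8

rB=8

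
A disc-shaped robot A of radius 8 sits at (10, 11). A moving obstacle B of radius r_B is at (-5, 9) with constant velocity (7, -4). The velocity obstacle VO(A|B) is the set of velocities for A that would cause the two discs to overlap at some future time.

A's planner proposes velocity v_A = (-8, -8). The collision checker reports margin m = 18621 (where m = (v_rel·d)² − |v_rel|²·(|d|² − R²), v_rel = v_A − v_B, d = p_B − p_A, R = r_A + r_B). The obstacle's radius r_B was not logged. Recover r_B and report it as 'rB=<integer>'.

m = 18621
d = (-15, -2);  v_rel = (-15, -4),  |v_rel|² = 241
v_rel×d = (-15)·(-2) − (-4)·(-15) = -30
since m = R²·241 − (-30)²:  R² = (900 + 18621) / 241 = 81
R = √81 = 9  ⇒  r_B = 9 − 8 = 1

rB=1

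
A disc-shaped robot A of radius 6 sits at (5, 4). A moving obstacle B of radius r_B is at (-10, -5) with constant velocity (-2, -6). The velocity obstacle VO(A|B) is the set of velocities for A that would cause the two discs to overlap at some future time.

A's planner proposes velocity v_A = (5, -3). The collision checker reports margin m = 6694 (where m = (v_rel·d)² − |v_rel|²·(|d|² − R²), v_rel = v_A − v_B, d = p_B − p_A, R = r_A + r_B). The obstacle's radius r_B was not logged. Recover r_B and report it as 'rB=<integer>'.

m = 6694
d = (-15, -9);  v_rel = (7, 3),  |v_rel|² = 58
v_rel×d = (7)·(-9) − (3)·(-15) = -18
since m = R²·58 − (-18)²:  R² = (324 + 6694) / 58 = 121
R = √121 = 11  ⇒  r_B = 11 − 6 = 5

rB=5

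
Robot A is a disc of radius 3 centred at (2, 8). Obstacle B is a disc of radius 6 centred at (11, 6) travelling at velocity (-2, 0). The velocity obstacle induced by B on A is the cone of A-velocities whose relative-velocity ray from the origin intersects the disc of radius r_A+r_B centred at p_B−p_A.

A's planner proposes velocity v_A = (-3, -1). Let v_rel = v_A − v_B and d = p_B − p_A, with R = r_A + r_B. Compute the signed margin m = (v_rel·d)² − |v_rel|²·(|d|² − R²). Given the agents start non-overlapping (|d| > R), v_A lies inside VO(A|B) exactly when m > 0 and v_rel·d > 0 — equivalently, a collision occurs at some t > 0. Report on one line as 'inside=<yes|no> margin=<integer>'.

d = (9, -2),  |d|² = 85;  R = 3+6 = 9,  c = 85−9² = 4
v_rel = (-1, -1),  |v_rel|² = 2;  v_rel·d = (-1)·(9) + (-1)·(-2) = -7
2·t² + 14·t + 4 = 0  ⇒  m = (-7)² − 2·4 = 41
m = 41 > 0,  v_rel·d = -7 < 0  ⇒  outside

inside=no margin=41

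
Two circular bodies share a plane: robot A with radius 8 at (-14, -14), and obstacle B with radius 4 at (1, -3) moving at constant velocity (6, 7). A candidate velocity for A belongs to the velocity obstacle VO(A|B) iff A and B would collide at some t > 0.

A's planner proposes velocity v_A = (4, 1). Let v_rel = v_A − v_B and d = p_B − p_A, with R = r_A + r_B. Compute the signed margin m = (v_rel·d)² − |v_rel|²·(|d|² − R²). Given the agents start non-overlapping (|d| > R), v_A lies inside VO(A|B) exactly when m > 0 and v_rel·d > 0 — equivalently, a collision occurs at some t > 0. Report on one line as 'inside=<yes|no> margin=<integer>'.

d = (15, 11),  |d|² = 346;  R = 8+4 = 12,  c = 346−12² = 202
v_rel = (-2, -6),  |v_rel|² = 40;  v_rel·d = (-2)·(15) + (-6)·(11) = -96
40·t² + 192·t + 202 = 0  ⇒  m = (-96)² − 40·202 = 1136
m = 1136 > 0,  v_rel·d = -96 < 0  ⇒  outside

inside=no margin=1136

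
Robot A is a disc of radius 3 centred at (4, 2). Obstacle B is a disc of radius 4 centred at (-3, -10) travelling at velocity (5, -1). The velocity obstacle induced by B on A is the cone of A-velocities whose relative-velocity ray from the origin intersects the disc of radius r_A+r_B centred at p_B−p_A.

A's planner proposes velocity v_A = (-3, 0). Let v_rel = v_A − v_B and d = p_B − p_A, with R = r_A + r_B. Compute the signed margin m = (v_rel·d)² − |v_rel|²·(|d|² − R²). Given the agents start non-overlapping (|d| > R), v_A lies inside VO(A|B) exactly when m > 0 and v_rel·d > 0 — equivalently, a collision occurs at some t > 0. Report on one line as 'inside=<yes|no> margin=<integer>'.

d = (-7, -12),  |d|² = 193;  R = 3+4 = 7,  c = 193−7² = 144
v_rel = (-8, 1),  |v_rel|² = 65;  v_rel·d = (-8)·(-7) + (1)·(-12) = 44
65·t² − 88·t + 144 = 0  ⇒  m = 44² − 65·144 = -7424
m = -7424 < 0,  v_rel·d = 44 > 0  ⇒  outside

inside=no margin=-7424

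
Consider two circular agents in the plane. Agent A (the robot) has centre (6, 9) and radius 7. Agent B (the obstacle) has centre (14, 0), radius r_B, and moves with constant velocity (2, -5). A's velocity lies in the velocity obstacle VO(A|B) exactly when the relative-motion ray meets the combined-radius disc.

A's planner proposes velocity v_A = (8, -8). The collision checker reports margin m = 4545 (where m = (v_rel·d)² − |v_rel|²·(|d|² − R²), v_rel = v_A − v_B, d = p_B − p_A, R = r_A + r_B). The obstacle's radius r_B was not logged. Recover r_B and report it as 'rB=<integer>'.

m = 4545
d = (8, -9);  v_rel = (6, -3),  |v_rel|² = 45
v_rel×d = (6)·(-9) − (-3)·(8) = -30
since m = R²·45 − (-30)²:  R² = (900 + 4545) / 45 = 121
R = √121 = 11  ⇒  r_B = 11 − 7 = 4

rB=4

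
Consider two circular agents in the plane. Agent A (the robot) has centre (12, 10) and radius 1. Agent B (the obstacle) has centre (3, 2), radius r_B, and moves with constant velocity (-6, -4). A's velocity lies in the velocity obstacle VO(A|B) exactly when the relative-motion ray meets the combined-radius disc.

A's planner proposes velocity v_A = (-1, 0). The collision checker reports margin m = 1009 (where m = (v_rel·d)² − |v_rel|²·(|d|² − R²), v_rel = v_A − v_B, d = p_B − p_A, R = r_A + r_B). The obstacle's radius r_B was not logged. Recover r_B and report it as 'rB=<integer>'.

m = 1009
d = (-9, -8);  v_rel = (5, 4),  |v_rel|² = 41
v_rel×d = (5)·(-8) − (4)·(-9) = -4
since m = R²·41 − (-4)²:  R² = (16 + 1009) / 41 = 25
R = √25 = 5  ⇒  r_B = 5 − 1 = 4

rB=4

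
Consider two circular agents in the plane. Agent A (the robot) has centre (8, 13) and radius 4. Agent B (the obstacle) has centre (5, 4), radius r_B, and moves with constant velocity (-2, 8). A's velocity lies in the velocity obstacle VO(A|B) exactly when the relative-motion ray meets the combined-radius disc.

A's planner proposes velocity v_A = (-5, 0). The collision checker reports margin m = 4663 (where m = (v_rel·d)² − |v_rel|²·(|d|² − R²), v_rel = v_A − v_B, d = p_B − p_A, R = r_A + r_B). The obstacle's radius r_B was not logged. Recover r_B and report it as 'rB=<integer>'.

m = 4663
d = (-3, -9);  v_rel = (-3, -8),  |v_rel|² = 73
v_rel×d = (-3)·(-9) − (-8)·(-3) = 3
since m = R²·73 − 3²:  R² = (9 + 4663) / 73 = 64
R = √64 = 8  ⇒  r_B = 8 − 4 = 4

rB=4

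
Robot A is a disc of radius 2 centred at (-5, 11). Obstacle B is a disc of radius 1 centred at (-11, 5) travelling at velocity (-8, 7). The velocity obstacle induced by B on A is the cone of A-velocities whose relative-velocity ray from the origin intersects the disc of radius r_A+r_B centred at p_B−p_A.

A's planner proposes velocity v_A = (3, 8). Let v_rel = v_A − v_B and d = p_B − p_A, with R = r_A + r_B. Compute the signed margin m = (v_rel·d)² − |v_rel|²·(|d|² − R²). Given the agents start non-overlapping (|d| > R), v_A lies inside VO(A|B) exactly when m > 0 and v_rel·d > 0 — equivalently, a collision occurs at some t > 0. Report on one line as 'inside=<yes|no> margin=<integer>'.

d = (-6, -6),  |d|² = 72;  R = 2+1 = 3,  c = 72−3² = 63
v_rel = (11, 1),  |v_rel|² = 122;  v_rel·d = (11)·(-6) + (1)·(-6) = -72
122·t² + 144·t + 63 = 0  ⇒  m = (-72)² − 122·63 = -2502
m = -2502 < 0,  v_rel·d = -72 < 0  ⇒  outside

inside=no margin=-2502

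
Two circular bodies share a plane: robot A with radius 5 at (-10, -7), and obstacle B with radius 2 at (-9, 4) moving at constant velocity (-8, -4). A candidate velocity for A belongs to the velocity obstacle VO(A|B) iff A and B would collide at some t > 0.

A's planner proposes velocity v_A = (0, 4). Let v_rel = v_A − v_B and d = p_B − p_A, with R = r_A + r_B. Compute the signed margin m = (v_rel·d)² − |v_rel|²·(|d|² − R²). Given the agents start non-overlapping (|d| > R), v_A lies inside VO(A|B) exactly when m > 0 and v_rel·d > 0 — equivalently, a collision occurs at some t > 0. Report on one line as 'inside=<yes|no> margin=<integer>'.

d = (1, 11),  |d|² = 122;  R = 5+2 = 7,  c = 122−7² = 73
v_rel = (8, 8),  |v_rel|² = 128;  v_rel·d = (8)·(1) + (8)·(11) = 96
128·t² − 192·t + 73 = 0  ⇒  m = 96² − 128·73 = -128
m = -128 < 0,  v_rel·d = 96 > 0  ⇒  outside

inside=no margin=-128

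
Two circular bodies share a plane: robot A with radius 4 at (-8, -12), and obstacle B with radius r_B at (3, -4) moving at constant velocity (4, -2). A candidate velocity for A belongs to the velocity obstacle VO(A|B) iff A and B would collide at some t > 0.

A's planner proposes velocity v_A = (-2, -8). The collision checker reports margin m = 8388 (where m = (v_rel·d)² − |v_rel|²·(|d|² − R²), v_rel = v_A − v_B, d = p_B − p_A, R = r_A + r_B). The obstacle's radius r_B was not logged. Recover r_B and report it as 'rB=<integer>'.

m = 8388
d = (11, 8);  v_rel = (-6, -6),  |v_rel|² = 72
v_rel×d = (-6)·(8) − (-6)·(11) = 18
since m = R²·72 − 18²:  R² = (324 + 8388) / 72 = 121
R = √121 = 11  ⇒  r_B = 11 − 4 = 7

rB=7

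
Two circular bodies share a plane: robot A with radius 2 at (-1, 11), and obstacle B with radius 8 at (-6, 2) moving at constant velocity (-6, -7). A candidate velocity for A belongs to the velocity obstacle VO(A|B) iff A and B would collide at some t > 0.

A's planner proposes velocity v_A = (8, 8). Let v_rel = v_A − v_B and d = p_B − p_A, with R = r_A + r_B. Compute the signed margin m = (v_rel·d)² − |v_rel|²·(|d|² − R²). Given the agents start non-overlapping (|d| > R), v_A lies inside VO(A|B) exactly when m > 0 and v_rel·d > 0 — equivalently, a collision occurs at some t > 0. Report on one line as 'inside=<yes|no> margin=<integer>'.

d = (-5, -9),  |d|² = 106;  R = 2+8 = 10,  c = 106−10² = 6
v_rel = (14, 15),  |v_rel|² = 421;  v_rel·d = (14)·(-5) + (15)·(-9) = -205
421·t² + 410·t + 6 = 0  ⇒  m = (-205)² − 421·6 = 39499
m = 39499 > 0,  v_rel·d = -205 < 0  ⇒  outside

inside=no margin=39499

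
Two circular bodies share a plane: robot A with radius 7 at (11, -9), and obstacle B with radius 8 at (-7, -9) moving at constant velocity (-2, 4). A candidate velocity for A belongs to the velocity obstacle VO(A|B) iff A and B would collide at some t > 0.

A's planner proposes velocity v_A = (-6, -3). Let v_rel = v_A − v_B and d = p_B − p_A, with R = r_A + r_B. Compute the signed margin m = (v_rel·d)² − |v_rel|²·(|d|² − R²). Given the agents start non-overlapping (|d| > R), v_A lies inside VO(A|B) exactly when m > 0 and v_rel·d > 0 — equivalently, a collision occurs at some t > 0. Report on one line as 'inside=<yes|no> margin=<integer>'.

d = (-18, 0),  |d|² = 324;  R = 7+8 = 15,  c = 324−15² = 99
v_rel = (-4, -7),  |v_rel|² = 65;  v_rel·d = (-4)·(-18) + (-7)·(0) = 72
65·t² − 144·t + 99 = 0  ⇒  m = 72² − 65·99 = -1251
m = -1251 < 0,  v_rel·d = 72 > 0  ⇒  outside

inside=no margin=-1251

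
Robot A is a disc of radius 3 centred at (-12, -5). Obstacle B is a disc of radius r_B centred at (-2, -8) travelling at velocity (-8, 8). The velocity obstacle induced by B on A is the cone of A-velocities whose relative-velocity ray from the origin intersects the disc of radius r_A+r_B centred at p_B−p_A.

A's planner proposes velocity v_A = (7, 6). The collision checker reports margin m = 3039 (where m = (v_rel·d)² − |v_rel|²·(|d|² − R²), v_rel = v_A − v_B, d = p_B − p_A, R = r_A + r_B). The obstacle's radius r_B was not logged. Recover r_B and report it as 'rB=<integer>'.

m = 3039
d = (10, -3);  v_rel = (15, -2),  |v_rel|² = 229
v_rel×d = (15)·(-3) − (-2)·(10) = -25
since m = R²·229 − (-25)²:  R² = (625 + 3039) / 229 = 16
R = √16 = 4  ⇒  r_B = 4 − 3 = 1

rB=1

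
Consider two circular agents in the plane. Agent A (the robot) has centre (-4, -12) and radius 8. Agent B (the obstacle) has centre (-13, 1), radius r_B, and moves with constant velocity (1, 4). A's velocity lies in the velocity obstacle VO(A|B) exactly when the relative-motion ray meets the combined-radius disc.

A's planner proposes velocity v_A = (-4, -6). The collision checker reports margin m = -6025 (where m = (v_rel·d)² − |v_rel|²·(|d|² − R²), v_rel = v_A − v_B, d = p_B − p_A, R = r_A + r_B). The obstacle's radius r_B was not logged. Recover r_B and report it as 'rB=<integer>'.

m = -6025
d = (-9, 13);  v_rel = (-5, -10),  |v_rel|² = 125
v_rel×d = (-5)·(13) − (-10)·(-9) = -155
since m = R²·125 − (-155)²:  R² = (24025 + -6025) / 125 = 144
R = √144 = 12  ⇒  r_B = 12 − 8 = 4

rB=4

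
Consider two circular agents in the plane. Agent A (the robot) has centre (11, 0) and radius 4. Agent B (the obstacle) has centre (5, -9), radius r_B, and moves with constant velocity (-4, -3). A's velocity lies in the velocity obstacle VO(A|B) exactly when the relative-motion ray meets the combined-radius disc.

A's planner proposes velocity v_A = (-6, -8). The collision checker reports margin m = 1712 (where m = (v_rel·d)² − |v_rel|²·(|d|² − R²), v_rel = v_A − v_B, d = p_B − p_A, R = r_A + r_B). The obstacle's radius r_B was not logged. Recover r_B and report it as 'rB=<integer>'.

m = 1712
d = (-6, -9);  v_rel = (-2, -5),  |v_rel|² = 29
v_rel×d = (-2)·(-9) − (-5)·(-6) = -12
since m = R²·29 − (-12)²:  R² = (144 + 1712) / 29 = 64
R = √64 = 8  ⇒  r_B = 8 − 4 = 4

rB=4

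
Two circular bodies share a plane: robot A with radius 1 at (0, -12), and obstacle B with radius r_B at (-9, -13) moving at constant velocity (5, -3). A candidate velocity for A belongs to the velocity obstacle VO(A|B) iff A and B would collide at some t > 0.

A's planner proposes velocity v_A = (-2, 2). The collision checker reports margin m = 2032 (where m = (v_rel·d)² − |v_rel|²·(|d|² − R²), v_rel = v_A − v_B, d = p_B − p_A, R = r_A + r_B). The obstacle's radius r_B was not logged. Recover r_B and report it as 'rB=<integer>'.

m = 2032
d = (-9, -1);  v_rel = (-7, 5),  |v_rel|² = 74
v_rel×d = (-7)·(-1) − (5)·(-9) = 52
since m = R²·74 − 52²:  R² = (2704 + 2032) / 74 = 64
R = √64 = 8  ⇒  r_B = 8 − 1 = 7

rB=7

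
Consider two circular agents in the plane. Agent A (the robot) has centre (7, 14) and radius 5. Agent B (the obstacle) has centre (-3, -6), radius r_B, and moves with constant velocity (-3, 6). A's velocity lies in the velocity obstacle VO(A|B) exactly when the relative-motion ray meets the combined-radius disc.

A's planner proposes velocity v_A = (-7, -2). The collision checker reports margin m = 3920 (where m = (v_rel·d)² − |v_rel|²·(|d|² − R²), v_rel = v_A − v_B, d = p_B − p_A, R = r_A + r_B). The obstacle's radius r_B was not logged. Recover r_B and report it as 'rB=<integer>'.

m = 3920
d = (-10, -20);  v_rel = (-4, -8),  |v_rel|² = 80
v_rel×d = (-4)·(-20) − (-8)·(-10) = 0
since m = R²·80 − 0²:  R² = (0 + 3920) / 80 = 49
R = √49 = 7  ⇒  r_B = 7 − 5 = 2

rB=2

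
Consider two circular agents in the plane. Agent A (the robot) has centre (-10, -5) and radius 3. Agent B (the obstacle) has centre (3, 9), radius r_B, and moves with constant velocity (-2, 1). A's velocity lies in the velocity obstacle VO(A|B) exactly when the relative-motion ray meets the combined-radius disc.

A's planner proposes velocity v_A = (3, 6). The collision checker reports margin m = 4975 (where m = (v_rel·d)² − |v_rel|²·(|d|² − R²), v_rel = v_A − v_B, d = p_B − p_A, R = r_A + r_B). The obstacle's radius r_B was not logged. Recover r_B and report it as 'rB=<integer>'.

m = 4975
d = (13, 14);  v_rel = (5, 5),  |v_rel|² = 50
v_rel×d = (5)·(14) − (5)·(13) = 5
since m = R²·50 − 5²:  R² = (25 + 4975) / 50 = 100
R = √100 = 10  ⇒  r_B = 10 − 3 = 7

rB=7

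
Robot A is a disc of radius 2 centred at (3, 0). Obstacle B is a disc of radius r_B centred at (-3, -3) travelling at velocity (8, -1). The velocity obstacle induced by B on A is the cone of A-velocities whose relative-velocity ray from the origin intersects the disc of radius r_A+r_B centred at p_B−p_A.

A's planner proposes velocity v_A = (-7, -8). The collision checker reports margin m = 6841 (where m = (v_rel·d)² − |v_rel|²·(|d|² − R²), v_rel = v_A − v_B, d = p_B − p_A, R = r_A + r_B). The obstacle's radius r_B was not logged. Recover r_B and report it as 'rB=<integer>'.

m = 6841
d = (-6, -3);  v_rel = (-15, -7),  |v_rel|² = 274
v_rel×d = (-15)·(-3) − (-7)·(-6) = 3
since m = R²·274 − 3²:  R² = (9 + 6841) / 274 = 25
R = √25 = 5  ⇒  r_B = 5 − 2 = 3

rB=3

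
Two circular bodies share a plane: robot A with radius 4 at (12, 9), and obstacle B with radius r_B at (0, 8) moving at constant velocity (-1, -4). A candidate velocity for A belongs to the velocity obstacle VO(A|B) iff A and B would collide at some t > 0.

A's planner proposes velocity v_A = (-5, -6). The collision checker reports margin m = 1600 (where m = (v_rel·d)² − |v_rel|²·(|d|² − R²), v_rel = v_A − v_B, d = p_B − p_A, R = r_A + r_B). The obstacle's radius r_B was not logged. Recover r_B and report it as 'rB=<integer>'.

m = 1600
d = (-12, -1);  v_rel = (-4, -2),  |v_rel|² = 20
v_rel×d = (-4)·(-1) − (-2)·(-12) = -20
since m = R²·20 − (-20)²:  R² = (400 + 1600) / 20 = 100
R = √100 = 10  ⇒  r_B = 10 − 4 = 6

rB=6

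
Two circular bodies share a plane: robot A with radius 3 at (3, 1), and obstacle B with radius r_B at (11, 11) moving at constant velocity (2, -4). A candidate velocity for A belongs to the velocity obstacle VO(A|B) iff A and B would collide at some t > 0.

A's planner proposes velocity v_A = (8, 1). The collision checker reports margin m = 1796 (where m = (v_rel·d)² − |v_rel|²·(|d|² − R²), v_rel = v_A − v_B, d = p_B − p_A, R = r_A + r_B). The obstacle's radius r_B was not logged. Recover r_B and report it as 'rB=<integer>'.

m = 1796
d = (8, 10);  v_rel = (6, 5),  |v_rel|² = 61
v_rel×d = (6)·(10) − (5)·(8) = 20
since m = R²·61 − 20²:  R² = (400 + 1796) / 61 = 36
R = √36 = 6  ⇒  r_B = 6 − 3 = 3

rB=3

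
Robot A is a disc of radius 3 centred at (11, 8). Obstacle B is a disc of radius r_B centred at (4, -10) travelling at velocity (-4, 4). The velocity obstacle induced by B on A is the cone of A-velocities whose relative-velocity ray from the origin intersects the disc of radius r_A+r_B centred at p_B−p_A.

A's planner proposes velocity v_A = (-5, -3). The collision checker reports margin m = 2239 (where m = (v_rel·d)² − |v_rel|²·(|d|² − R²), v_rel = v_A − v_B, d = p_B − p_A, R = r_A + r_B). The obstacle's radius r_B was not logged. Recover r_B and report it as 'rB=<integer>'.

m = 2239
d = (-7, -18);  v_rel = (-1, -7),  |v_rel|² = 50
v_rel×d = (-1)·(-18) − (-7)·(-7) = -31
since m = R²·50 − (-31)²:  R² = (961 + 2239) / 50 = 64
R = √64 = 8  ⇒  r_B = 8 − 3 = 5

rB=5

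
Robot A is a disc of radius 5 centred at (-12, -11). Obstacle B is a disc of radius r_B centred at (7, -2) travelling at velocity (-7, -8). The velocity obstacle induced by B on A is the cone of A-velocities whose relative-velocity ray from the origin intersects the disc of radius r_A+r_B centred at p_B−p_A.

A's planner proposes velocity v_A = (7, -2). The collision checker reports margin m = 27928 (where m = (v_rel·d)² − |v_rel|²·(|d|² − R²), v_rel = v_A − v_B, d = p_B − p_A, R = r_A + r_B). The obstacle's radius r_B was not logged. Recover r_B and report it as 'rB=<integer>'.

m = 27928
d = (19, 9);  v_rel = (14, 6),  |v_rel|² = 232
v_rel×d = (14)·(9) − (6)·(19) = 12
since m = R²·232 − 12²:  R² = (144 + 27928) / 232 = 121
R = √121 = 11  ⇒  r_B = 11 − 5 = 6

rB=6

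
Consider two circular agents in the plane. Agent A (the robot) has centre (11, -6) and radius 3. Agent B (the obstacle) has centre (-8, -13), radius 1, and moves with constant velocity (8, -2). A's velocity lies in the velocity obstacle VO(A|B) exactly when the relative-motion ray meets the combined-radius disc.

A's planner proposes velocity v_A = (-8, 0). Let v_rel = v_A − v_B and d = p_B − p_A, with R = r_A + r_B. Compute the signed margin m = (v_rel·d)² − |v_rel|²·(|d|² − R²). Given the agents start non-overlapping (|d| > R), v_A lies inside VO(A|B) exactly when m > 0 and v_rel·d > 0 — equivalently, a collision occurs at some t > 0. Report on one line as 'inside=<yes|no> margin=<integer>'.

d = (-19, -7),  |d|² = 410;  R = 3+1 = 4,  c = 410−4² = 394
v_rel = (-16, 2),  |v_rel|² = 260;  v_rel·d = (-16)·(-19) + (2)·(-7) = 290
260·t² − 580·t + 394 = 0  ⇒  m = 290² − 260·394 = -18340
m = -18340 < 0,  v_rel·d = 290 > 0  ⇒  outside

inside=no margin=-18340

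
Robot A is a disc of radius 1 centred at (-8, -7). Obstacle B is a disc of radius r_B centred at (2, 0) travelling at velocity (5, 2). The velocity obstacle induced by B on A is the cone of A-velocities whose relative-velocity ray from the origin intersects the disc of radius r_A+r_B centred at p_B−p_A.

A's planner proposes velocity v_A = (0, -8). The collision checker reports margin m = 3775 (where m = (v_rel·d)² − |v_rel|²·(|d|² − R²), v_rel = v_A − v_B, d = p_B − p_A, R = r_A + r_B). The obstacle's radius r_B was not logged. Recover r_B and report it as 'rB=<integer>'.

m = 3775
d = (10, 7);  v_rel = (-5, -10),  |v_rel|² = 125
v_rel×d = (-5)·(7) − (-10)·(10) = 65
since m = R²·125 − 65²:  R² = (4225 + 3775) / 125 = 64
R = √64 = 8  ⇒  r_B = 8 − 1 = 7

rB=7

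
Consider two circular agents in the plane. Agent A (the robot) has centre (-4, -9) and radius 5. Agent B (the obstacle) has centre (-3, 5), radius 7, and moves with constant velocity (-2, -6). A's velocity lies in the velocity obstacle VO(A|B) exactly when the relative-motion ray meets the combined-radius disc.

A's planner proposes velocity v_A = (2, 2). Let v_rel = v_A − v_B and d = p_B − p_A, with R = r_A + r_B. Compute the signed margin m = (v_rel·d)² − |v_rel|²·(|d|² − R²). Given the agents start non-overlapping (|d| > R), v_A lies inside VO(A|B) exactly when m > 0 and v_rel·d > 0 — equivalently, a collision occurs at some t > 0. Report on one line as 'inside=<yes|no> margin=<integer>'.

d = (1, 14),  |d|² = 197;  R = 5+7 = 12,  c = 197−12² = 53
v_rel = (4, 8),  |v_rel|² = 80;  v_rel·d = (4)·(1) + (8)·(14) = 116
80·t² − 232·t + 53 = 0  ⇒  m = 116² − 80·53 = 9216
m = 9216 > 0,  v_rel·d = 116 > 0  ⇒  inside

inside=yes margin=9216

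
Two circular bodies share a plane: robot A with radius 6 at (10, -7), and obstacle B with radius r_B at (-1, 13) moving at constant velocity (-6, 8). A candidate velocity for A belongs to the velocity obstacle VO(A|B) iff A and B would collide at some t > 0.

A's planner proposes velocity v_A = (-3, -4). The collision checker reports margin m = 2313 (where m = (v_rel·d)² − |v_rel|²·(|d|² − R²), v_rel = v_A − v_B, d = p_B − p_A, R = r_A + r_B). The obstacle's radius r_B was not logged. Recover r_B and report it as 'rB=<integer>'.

m = 2313
d = (-11, 20);  v_rel = (3, -12),  |v_rel|² = 153
v_rel×d = (3)·(20) − (-12)·(-11) = -72
since m = R²·153 − (-72)²:  R² = (5184 + 2313) / 153 = 49
R = √49 = 7  ⇒  r_B = 7 − 6 = 1

rB=1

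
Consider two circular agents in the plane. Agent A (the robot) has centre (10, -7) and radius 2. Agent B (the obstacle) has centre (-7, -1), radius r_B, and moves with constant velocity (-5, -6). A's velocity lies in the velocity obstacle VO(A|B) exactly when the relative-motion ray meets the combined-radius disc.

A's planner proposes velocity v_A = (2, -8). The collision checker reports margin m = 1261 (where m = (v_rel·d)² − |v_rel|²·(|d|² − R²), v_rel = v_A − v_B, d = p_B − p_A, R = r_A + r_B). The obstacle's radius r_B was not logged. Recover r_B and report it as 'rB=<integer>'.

m = 1261
d = (-17, 6);  v_rel = (7, -2),  |v_rel|² = 53
v_rel×d = (7)·(6) − (-2)·(-17) = 8
since m = R²·53 − 8²:  R² = (64 + 1261) / 53 = 25
R = √25 = 5  ⇒  r_B = 5 − 2 = 3

rB=3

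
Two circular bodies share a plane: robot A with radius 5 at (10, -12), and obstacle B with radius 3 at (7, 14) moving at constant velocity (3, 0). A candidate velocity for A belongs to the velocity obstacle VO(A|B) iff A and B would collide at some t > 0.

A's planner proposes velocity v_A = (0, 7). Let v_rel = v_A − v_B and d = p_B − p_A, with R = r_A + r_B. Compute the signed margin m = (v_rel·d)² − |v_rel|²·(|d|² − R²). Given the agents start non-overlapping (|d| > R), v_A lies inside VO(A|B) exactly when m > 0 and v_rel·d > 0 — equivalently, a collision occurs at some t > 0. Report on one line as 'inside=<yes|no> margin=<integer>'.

d = (-3, 26),  |d|² = 685;  R = 5+3 = 8,  c = 685−8² = 621
v_rel = (-3, 7),  |v_rel|² = 58;  v_rel·d = (-3)·(-3) + (7)·(26) = 191
58·t² − 382·t + 621 = 0  ⇒  m = 191² − 58·621 = 463
m = 463 > 0,  v_rel·d = 191 > 0  ⇒  inside

inside=yes margin=463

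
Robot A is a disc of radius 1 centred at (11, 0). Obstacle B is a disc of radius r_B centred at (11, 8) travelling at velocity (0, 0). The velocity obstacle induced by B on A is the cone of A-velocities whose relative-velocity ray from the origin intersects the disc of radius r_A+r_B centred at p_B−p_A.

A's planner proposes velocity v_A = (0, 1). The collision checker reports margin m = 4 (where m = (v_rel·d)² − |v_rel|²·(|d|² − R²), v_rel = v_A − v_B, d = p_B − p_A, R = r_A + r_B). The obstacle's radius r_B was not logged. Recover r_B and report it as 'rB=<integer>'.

m = 4
d = (0, 8);  v_rel = (0, 1),  |v_rel|² = 1
v_rel×d = (0)·(8) − (1)·(0) = 0
since m = R²·1 − 0²:  R² = (0 + 4) / 1 = 4
R = √4 = 2  ⇒  r_B = 2 − 1 = 1

rB=1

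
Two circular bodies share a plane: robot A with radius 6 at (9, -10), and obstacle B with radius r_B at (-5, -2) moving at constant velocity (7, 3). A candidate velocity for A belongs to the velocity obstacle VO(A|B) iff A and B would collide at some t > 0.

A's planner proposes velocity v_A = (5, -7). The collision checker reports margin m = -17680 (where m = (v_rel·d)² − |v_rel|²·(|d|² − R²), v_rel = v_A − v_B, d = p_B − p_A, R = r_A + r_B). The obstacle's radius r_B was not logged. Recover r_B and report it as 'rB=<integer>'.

m = -17680
d = (-14, 8);  v_rel = (-2, -10),  |v_rel|² = 104
v_rel×d = (-2)·(8) − (-10)·(-14) = -156
since m = R²·104 − (-156)²:  R² = (24336 + -17680) / 104 = 64
R = √64 = 8  ⇒  r_B = 8 − 6 = 2

rB=2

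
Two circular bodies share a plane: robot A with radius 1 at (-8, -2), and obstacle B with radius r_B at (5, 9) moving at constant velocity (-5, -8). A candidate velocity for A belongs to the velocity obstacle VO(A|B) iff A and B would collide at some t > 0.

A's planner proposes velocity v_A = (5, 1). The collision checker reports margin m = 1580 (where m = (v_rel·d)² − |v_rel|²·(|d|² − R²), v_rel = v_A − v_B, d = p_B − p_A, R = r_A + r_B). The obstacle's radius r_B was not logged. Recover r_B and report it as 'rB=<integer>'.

m = 1580
d = (13, 11);  v_rel = (10, 9),  |v_rel|² = 181
v_rel×d = (10)·(11) − (9)·(13) = -7
since m = R²·181 − (-7)²:  R² = (49 + 1580) / 181 = 9
R = √9 = 3  ⇒  r_B = 3 − 1 = 2

rB=2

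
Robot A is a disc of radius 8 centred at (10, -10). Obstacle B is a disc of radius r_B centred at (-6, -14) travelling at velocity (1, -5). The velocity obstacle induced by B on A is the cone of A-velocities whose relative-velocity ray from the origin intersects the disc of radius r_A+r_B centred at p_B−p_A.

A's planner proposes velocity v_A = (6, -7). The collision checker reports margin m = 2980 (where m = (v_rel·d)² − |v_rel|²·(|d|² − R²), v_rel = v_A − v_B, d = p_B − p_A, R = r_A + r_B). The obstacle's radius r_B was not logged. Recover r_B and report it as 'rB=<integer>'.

m = 2980
d = (-16, -4);  v_rel = (5, -2),  |v_rel|² = 29
v_rel×d = (5)·(-4) − (-2)·(-16) = -52
since m = R²·29 − (-52)²:  R² = (2704 + 2980) / 29 = 196
R = √196 = 14  ⇒  r_B = 14 − 8 = 6

rB=6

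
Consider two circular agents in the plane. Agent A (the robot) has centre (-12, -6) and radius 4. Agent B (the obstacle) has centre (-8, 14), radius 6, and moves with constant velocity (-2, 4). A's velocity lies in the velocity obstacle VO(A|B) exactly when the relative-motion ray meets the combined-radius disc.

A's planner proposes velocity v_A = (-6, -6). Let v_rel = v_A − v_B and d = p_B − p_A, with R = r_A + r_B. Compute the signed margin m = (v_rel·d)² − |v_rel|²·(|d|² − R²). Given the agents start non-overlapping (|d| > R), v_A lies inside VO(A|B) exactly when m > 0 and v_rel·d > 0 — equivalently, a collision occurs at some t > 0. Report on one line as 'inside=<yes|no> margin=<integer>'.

d = (4, 20),  |d|² = 416;  R = 4+6 = 10,  c = 416−10² = 316
v_rel = (-4, -10),  |v_rel|² = 116;  v_rel·d = (-4)·(4) + (-10)·(20) = -216
116·t² + 432·t + 316 = 0  ⇒  m = (-216)² − 116·316 = 10000
m = 10000 > 0,  v_rel·d = -216 < 0  ⇒  outside

inside=no margin=10000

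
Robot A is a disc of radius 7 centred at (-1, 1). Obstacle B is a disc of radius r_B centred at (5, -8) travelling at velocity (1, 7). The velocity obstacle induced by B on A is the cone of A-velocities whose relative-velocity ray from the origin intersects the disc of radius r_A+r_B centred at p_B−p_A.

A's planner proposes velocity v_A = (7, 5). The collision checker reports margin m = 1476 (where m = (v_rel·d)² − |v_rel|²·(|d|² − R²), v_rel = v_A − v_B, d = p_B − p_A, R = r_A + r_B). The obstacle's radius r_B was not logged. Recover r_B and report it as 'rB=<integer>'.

m = 1476
d = (6, -9);  v_rel = (6, -2),  |v_rel|² = 40
v_rel×d = (6)·(-9) − (-2)·(6) = -42
since m = R²·40 − (-42)²:  R² = (1764 + 1476) / 40 = 81
R = √81 = 9  ⇒  r_B = 9 − 7 = 2

rB=2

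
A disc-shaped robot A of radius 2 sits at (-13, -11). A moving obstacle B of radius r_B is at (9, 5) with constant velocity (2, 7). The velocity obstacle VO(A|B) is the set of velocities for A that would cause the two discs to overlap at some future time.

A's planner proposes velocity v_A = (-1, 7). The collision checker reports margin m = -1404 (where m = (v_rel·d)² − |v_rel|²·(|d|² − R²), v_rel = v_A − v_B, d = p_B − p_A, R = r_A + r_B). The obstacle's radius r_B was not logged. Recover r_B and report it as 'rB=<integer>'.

m = -1404
d = (22, 16);  v_rel = (-3, 0),  |v_rel|² = 9
v_rel×d = (-3)·(16) − (0)·(22) = -48
since m = R²·9 − (-48)²:  R² = (2304 + -1404) / 9 = 100
R = √100 = 10  ⇒  r_B = 10 − 2 = 8

rB=8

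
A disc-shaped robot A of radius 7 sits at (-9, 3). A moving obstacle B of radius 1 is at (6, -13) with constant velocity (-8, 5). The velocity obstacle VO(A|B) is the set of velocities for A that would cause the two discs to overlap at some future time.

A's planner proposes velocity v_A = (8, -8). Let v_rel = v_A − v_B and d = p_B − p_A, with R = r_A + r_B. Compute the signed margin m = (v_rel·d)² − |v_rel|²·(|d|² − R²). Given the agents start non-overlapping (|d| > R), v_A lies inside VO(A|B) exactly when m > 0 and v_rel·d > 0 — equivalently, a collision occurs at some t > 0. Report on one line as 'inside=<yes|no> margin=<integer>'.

d = (15, -16),  |d|² = 481;  R = 7+1 = 8,  c = 481−8² = 417
v_rel = (16, -13),  |v_rel|² = 425;  v_rel·d = (16)·(15) + (-13)·(-16) = 448
425·t² − 896·t + 417 = 0  ⇒  m = 448² − 425·417 = 23479
m = 23479 > 0,  v_rel·d = 448 > 0  ⇒  inside

inside=yes margin=23479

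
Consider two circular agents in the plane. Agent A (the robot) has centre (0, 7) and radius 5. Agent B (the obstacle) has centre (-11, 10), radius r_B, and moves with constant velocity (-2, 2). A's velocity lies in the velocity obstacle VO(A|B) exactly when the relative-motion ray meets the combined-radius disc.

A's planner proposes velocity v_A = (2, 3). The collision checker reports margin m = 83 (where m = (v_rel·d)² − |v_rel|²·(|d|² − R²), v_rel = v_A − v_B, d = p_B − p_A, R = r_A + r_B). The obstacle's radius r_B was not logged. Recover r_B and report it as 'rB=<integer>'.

m = 83
d = (-11, 3);  v_rel = (4, 1),  |v_rel|² = 17
v_rel×d = (4)·(3) − (1)·(-11) = 23
since m = R²·17 − 23²:  R² = (529 + 83) / 17 = 36
R = √36 = 6  ⇒  r_B = 6 − 5 = 1

rB=1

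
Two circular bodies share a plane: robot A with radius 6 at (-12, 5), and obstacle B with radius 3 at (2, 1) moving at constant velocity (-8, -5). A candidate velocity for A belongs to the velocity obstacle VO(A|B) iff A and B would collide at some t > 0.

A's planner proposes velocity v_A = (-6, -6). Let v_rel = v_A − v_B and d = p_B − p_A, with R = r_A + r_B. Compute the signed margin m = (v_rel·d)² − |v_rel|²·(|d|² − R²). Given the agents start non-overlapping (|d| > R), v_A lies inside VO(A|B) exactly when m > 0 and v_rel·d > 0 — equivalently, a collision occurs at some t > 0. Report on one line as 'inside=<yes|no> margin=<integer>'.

d = (14, -4),  |d|² = 212;  R = 6+3 = 9,  c = 212−9² = 131
v_rel = (2, -1),  |v_rel|² = 5;  v_rel·d = (2)·(14) + (-1)·(-4) = 32
5·t² − 64·t + 131 = 0  ⇒  m = 32² − 5·131 = 369
m = 369 > 0,  v_rel·d = 32 > 0  ⇒  inside

inside=yes margin=369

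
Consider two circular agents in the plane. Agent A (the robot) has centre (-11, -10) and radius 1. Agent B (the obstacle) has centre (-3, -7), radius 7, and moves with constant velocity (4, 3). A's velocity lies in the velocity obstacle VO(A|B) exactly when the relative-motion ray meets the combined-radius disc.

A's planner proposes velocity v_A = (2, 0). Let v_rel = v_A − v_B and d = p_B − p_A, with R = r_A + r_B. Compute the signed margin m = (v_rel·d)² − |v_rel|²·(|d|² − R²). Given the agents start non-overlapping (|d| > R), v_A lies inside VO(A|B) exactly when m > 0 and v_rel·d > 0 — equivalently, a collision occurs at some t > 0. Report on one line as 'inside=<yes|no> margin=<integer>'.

d = (8, 3),  |d|² = 73;  R = 1+7 = 8,  c = 73−8² = 9
v_rel = (-2, -3),  |v_rel|² = 13;  v_rel·d = (-2)·(8) + (-3)·(3) = -25
13·t² + 50·t + 9 = 0  ⇒  m = (-25)² − 13·9 = 508
m = 508 > 0,  v_rel·d = -25 < 0  ⇒  outside

inside=no margin=508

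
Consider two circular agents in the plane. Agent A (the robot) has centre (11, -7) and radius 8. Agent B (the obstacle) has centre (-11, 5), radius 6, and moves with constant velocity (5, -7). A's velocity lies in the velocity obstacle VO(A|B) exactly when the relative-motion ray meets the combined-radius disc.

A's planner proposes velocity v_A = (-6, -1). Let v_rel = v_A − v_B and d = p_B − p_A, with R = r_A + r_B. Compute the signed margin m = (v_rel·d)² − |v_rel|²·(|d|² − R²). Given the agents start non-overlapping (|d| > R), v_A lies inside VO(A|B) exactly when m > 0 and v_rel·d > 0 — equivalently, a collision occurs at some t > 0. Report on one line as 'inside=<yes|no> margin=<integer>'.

d = (-22, 12),  |d|² = 628;  R = 8+6 = 14,  c = 628−14² = 432
v_rel = (-11, 6),  |v_rel|² = 157;  v_rel·d = (-11)·(-22) + (6)·(12) = 314
157·t² − 628·t + 432 = 0  ⇒  m = 314² − 157·432 = 30772
m = 30772 > 0,  v_rel·d = 314 > 0  ⇒  inside

inside=yes margin=30772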